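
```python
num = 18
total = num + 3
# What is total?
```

Trace:
`num = 18` → num = 18
`total = num + 3` → total = 21
So total = 21

Answer: 21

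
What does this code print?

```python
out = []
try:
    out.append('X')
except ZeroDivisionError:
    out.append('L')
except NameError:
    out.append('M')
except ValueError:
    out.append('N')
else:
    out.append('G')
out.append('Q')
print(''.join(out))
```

Execution trace: 'X' (try body, no exception) → 'G' (else) → 'Q' (after the try/except). Output: XGQ

Answer: XGQ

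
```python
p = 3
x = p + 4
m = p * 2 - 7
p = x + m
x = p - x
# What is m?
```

Trace:
`p = 3` → p = 3
`x = p + 4` → x = 7
`m = p * 2 - 7` → m = -1
`p = x + m` → p = 6
`x = p - x` → x = -1
So m = -1

Answer: -1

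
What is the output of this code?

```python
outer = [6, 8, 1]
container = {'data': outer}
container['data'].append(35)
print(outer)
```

Key concept: dict holds reference to list.
Step by step:
`outer = [6, 8, 1]` → outer = [6, 8, 1]
`container = {'data': outer}` → container = {'data': [6, 8, 1]}
`container['data'].append(35)` → outer = [6, 8, 1, 35]; container = {'data': [6, 8, 1, 35]}
`print(outer)` → prints [6, 8, 1, 35]

Answer: [6, 8, 1, 35]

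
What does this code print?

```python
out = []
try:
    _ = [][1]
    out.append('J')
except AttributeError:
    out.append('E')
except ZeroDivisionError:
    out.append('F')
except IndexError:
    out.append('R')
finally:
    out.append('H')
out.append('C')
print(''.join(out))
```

Execution trace: 'R' (except IndexError) → 'H' (finally) → 'C' (after the try/except). Output: RHC

Answer: RHC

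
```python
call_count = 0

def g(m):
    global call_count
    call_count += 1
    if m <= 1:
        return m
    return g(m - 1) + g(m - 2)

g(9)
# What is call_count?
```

Calls(m) = 1 + Calls(m-1) + Calls(m-2); Calls(0)=Calls(1)=1. For m=9 this gives 109.

Answer: 109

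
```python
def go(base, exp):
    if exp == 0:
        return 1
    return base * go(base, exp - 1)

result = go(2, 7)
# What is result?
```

go(2, 7) = 2 * 2 * 2 * 2 * 2 * 2 * 2 = 128

Answer: 128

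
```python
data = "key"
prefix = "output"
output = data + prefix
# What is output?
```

Trace:
`data = "key"` → data = 'key'
`prefix = "output"` → prefix = 'output'
`output = data + prefix` → output = 'keyoutput'
So output = 'keyoutput'

Answer: 'keyoutput'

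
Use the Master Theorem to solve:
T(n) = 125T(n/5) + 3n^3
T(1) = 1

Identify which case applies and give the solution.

a=125, b=5, f(n)=3n^3. log_5(125) = 3. Since c=3 = 3, Case 2 applies: T(n) = Θ(n^log_b(a) · log n) = O(n^3 log n).

Answer: O(n^3 log n) - Case 2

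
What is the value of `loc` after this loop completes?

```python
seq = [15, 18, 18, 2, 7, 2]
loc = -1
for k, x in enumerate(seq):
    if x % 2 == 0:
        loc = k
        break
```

First even number index in [15, 18, 18, 2, 7, 2]
`loc` takes the values: -1 → 1

Answer: 1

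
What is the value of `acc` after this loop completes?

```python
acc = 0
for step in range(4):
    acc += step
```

Sum of 0 to 3 = 6
`acc` takes the values: 0 → 1 → 3 → 6

Answer: 6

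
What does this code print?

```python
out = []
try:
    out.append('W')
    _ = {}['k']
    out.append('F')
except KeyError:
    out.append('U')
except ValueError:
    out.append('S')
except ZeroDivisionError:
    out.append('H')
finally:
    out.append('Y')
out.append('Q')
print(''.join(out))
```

Execution trace: 'W' (try body) → 'U' (except KeyError) → 'Y' (finally) → 'Q' (after the try/except). Output: WUYQ

Answer: WUYQ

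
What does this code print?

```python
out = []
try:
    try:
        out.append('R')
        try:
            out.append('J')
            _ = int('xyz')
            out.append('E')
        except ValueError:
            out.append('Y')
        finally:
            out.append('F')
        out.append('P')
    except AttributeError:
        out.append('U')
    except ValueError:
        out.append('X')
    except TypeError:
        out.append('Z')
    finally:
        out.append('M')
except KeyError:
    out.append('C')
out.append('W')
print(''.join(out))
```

Execution trace: 'R' (try body) → 'J' (inner try body) → 'Y' (inner except ValueError) → 'F' (inner finally) → 'P' (try body, no exception) → 'M' (finally) → 'W' (after the try/except). Output: RJYFPMW

Answer: RJYFPMW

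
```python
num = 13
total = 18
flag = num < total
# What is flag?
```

Trace:
`num = 13` → num = 13
`total = 18` → total = 18
`flag = num < total` → flag = True
So flag = True

Answer: True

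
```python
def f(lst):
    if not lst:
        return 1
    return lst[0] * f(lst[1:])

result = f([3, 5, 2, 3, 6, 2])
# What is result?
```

Product over [3, 5, 2, 3, 6, 2] = 3 * 5 * 2 * 3 * 6 * 2 = 1080

Answer: 1080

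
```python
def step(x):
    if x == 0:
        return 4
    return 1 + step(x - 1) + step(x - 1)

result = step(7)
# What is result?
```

step(x) = 1 + 2·step(x-1), step(0)=4. Closed form: (4+1)·2^7 - 1 = 639.

Answer: 639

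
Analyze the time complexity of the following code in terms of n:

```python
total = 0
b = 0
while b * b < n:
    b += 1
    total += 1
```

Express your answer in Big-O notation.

Each loop level contributes: √n. Multiplying the contributions gives O(√n).

Answer: O(√n)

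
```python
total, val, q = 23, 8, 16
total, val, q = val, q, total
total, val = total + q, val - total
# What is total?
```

Trace:
`total, val, q = 23, 8, 16` → total = 23; val = 8; q = 16
`total, val, q = val, q, total` → total = 8; val = 16; q = 23
`total, val = total + q, val - total` → total = 31; val = 8
So total = 31

Answer: 31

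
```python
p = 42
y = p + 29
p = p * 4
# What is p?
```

Trace:
`p = 42` → p = 42
`y = p + 29` → y = 71
`p = p * 4` → p = 168
So p = 168

Answer: 168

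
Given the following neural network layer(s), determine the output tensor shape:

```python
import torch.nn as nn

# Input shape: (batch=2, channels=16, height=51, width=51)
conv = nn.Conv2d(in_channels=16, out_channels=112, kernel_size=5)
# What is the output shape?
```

Input: (2, 16, 51, 51) -> Output: (2, 112, 47, 47)

Answer: (2, 112, 47, 47)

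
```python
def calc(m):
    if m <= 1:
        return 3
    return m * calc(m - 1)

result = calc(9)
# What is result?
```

calc(9) = 9 * 8 * 7 * 6 * 5 * 4 * 3 * 2 * 3 = 1088640

Answer: 1088640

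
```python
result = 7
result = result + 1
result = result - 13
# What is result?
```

Trace:
`result = 7` → result = 7
`result = result + 1` → result = 8
`result = result - 13` → result = -5
So result = -5

Answer: -5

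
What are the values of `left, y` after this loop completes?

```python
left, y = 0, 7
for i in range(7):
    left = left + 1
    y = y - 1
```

left goes 0→7, y goes 7→0
`left, y` takes the values: (0, 7) → (1, 7) → (1, 6) → (2, 6) → (2, 5) → (3, 5) → (3, 4) → (4, 4) → (4, 3) → (5, 3) → (5, 2) → (6, 2) → (6, 1) → (7, 1) → (7, 0)

Answer: 7, 0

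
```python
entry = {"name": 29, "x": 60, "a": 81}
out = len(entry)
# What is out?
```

Trace:
`entry = {"name": 29, "x": 60, "a": 81}` → entry = {'name': 29, 'x': 60, 'a': 81}
`out = len(entry)` → out = 3
So out = 3

Answer: 3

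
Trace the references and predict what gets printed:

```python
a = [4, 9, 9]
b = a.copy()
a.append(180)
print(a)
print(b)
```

Key concept: list.copy() creates independent copy.
Step by step:
`a = [4, 9, 9]` → a = [4, 9, 9]
`b = a.copy()` → b = [4, 9, 9]
`a.append(180)` → a = [4, 9, 9, 180]
`print(a)` → prints [4, 9, 9, 180]
`print(b)` → prints [4, 9, 9]

Answer:
[4, 9, 9, 180]
[4, 9, 9]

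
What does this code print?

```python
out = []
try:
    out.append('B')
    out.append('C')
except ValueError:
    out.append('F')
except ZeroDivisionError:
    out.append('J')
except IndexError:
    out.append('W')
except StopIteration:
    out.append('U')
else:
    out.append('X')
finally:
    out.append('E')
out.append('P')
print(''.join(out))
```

Execution trace: 'B' (try body) → 'C' (try body, no exception) → 'X' (else) → 'E' (finally) → 'P' (after the try/except). Output: BCXEP

Answer: BCXEP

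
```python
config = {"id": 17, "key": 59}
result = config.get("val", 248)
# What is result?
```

Trace:
`config = {"id": 17, "key": 59}` → config = {'id': 17, 'key': 59}
`result = config.get("val", 248)` → result = 248
So result = 248

Answer: 248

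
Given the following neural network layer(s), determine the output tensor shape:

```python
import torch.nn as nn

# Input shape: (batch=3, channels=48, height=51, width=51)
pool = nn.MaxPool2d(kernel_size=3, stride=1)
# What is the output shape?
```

Input: (3, 48, 51, 51) -> Output: (3, 48, 49, 49)

Answer: (3, 48, 49, 49)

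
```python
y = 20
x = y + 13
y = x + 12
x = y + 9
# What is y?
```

Trace:
`y = 20` → y = 20
`x = y + 13` → x = 33
`y = x + 12` → y = 45
`x = y + 9` → x = 54
So y = 45

Answer: 45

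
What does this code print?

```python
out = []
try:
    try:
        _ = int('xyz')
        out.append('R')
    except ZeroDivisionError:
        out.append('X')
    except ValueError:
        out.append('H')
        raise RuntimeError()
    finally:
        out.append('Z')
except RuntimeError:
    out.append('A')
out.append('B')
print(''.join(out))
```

Execution trace: 'H' (inner except ValueError) → 'Z' (inner finally) → 'A' (outer except RuntimeError) → 'B' (after the try/except). Output: HZAB

Answer: HZAB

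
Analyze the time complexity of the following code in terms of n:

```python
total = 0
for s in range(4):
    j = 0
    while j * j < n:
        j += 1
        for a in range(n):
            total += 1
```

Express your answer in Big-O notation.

Each loop level contributes: 1 × √n × n. Multiplying the contributions gives O(n√n).

Answer: O(n√n)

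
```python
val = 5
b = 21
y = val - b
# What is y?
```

Trace:
`val = 5` → val = 5
`b = 21` → b = 21
`y = val - b` → y = -16
So y = -16

Answer: -16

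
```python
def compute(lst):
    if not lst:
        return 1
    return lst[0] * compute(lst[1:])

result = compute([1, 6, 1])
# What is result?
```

Product over [1, 6, 1] = 1 * 6 * 1 = 6

Answer: 6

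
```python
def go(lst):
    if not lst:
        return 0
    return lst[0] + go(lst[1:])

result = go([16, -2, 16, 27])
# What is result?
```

16 + (-2) + 16 + 27 + 0 = 57

Answer: 57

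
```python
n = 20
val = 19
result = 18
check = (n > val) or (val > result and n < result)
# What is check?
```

Trace:
`n = 20` → n = 20
`val = 19` → val = 19
`result = 18` → result = 18
`check = (n > val) or (val > result and n < result)` → check = True
So check = True

Answer: True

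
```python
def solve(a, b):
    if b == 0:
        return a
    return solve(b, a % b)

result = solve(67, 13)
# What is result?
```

solve(67, 13) -> solve(13, 2) -> solve(2, 1) -> solve(1, 0) -> 1

Answer: 1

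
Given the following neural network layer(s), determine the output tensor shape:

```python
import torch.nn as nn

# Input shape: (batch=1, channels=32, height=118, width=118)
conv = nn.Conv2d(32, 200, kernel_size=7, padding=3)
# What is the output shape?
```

Input: (1, 32, 118, 118) -> Output: (1, 200, 118, 118)

Answer: (1, 200, 118, 118)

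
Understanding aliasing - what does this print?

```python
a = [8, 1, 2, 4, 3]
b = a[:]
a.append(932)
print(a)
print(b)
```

Key concept: slice [:] creates copy.
Step by step:
`a = [8, 1, 2, 4, 3]` → a = [8, 1, 2, 4, 3]
`b = a[:]` → b = [8, 1, 2, 4, 3]
`a.append(932)` → a = [8, 1, 2, 4, 3, 932]
`print(a)` → prints [8, 1, 2, 4, 3, 932]
`print(b)` → prints [8, 1, 2, 4, 3]

Answer:
[8, 1, 2, 4, 3, 932]
[8, 1, 2, 4, 3]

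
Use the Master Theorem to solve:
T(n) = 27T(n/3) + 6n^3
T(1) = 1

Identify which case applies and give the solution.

a=27, b=3, f(n)=6n^3. log_3(27) = 3. Since c=3 = 3, Case 2 applies: T(n) = Θ(n^log_b(a) · log n) = O(n^3 log n).

Answer: O(n^3 log n) - Case 2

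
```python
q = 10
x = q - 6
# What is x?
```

Trace:
`q = 10` → q = 10
`x = q - 6` → x = 4
So x = 4

Answer: 4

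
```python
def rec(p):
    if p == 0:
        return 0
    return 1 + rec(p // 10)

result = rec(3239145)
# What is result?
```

Count of digits of 3239145: 7

Answer: 7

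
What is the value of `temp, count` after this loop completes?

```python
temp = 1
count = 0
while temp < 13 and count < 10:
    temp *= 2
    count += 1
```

Double until >= 13 or 10 iterations
`temp, count` takes the values: (1, 0) → (2, 0) → (2, 1) → (4, 1) → (4, 2) → (8, 2) → (8, 3) → (16, 3) → (16, 4)

Answer: 16, 4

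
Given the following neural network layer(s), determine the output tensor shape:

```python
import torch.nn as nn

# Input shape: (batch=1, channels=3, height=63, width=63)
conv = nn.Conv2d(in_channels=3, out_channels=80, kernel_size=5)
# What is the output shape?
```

Input: (1, 3, 63, 63) -> Output: (1, 80, 59, 59)

Answer: (1, 80, 59, 59)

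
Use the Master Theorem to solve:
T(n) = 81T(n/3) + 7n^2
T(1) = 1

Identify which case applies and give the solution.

a=81, b=3, f(n)=7n^2. log_3(81) = 4. Since c=2 < 4, Case 1 applies: T(n) = Θ(n^log_b(a)) = O(n^4).

Answer: O(n^4) - Case 1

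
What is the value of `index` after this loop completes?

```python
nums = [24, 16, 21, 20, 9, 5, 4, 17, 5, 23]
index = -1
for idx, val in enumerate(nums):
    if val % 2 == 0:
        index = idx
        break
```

First even number index in [24, 16, 21, 20, 9, 5, 4, 17, 5, 23]
`index` takes the values: -1 → 0

Answer: 0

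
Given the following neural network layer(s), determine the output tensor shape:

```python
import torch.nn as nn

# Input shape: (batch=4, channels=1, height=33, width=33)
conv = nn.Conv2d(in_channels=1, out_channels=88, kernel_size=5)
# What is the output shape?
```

Input: (4, 1, 33, 33) -> Output: (4, 88, 29, 29)

Answer: (4, 88, 29, 29)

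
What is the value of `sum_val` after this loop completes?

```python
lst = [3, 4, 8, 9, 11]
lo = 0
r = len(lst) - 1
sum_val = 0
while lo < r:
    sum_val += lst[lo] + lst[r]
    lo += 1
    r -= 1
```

Sum of pairs from ends
`sum_val` takes the values: 0 → 14 → 27

Answer: 27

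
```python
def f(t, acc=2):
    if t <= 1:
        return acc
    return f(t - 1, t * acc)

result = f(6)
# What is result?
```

Accumulator trace (n, acc): (6, 2) -> (5, 12) -> (4, 60) -> (3, 240) -> (2, 720) -> (1, 1440) -> return 1440

Answer: 1440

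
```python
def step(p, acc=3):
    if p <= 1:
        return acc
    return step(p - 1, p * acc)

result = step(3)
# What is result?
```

Accumulator trace (n, acc): (3, 3) -> (2, 9) -> (1, 18) -> return 18

Answer: 18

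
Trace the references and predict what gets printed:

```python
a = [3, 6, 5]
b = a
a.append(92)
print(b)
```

Key concept: basic list aliasing.
Step by step:
`a = [3, 6, 5]` → a = [3, 6, 5]
`b = a` → b = [3, 6, 5] (same object as a)
`a.append(92)` → a = [3, 6, 5, 92] (same object as b); b = [3, 6, 5, 92] (same object as a)
`print(b)` → prints [3, 6, 5, 92]

Answer: [3, 6, 5, 92]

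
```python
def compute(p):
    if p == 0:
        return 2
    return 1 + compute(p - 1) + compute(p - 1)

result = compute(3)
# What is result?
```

compute(p) = 1 + 2·compute(p-1), compute(0)=2. Closed form: (2+1)·2^3 - 1 = 23.

Answer: 23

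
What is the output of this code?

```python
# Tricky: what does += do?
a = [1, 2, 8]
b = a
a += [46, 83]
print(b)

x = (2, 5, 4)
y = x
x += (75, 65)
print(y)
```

Key concept: += behavior differs for mutable vs immutable.
Step by step:
`a = [1, 2, 8]` → a = [1, 2, 8]
`b = a` → b = [1, 2, 8] (same object as a)
`a += [46, 83]` → a = [1, 2, 8, 46, 83] (same object as b); b = [1, 2, 8, 46, 83] (same object as a)
`print(b)` → prints [1, 2, 8, 46, 83]
`x = (2, 5, 4)` → x = (2, 5, 4)
`y = x` → y = (2, 5, 4)
`x += (75, 65)` → x = (2, 5, 4, 75, 65)
`print(y)` → prints (2, 5, 4)

Answer:
[1, 2, 8, 46, 83]
(2, 5, 4)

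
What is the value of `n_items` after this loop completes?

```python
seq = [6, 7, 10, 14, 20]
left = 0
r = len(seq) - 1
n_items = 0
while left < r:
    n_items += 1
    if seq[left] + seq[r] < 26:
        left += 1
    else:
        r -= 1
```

Steps to find pair summing to 26
`n_items` takes the values: 0 → 1 → 2 → 3 → 4

Answer: 4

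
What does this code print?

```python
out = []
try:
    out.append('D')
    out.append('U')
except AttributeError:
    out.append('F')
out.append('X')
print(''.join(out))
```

Execution trace: 'D' (try body) → 'U' (try body, no exception) → 'X' (after the try/except). Output: DUX

Answer: DUX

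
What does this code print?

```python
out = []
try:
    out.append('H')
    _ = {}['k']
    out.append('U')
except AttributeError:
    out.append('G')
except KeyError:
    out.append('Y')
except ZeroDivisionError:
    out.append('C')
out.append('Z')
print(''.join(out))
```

Execution trace: 'H' (try body) → 'Y' (except KeyError) → 'Z' (after the try/except). Output: HYZ

Answer: HYZ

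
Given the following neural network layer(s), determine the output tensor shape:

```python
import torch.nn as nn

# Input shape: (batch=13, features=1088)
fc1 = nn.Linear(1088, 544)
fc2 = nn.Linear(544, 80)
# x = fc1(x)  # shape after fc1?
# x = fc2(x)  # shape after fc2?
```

Input: (13, 1088) -> after fc1: (13, 544) -> Output: (13, 80)

Answer: (13, 80)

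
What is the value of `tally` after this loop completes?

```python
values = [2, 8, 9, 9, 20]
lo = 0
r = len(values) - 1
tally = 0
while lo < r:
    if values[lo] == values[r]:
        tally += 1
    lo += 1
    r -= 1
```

Count matching pairs from ends
`tally` takes the values: 0

Answer: 0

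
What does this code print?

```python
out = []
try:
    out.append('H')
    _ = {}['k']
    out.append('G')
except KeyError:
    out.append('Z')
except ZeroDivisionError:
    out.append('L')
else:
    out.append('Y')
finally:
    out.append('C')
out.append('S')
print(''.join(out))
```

Execution trace: 'H' (try body) → 'Z' (except KeyError) → 'C' (finally) → 'S' (after the try/except). Output: HZCS

Answer: HZCS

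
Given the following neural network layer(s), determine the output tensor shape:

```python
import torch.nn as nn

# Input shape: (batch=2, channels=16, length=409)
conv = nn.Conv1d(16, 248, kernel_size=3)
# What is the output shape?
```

Input: (2, 16, 409) -> Output: (2, 248, 407)

Answer: (2, 248, 407)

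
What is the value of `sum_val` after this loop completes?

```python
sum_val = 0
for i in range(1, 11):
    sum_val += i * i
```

Sum of squares 1² to 10² = 385
`sum_val` takes the values: 0 → 1 → 5 → 14 → 30 → 55 → 91 → 140 → 204 → 285 → 385

Answer: 385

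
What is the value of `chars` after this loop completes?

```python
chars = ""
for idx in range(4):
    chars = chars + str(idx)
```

Concatenate digits 0 to 3
`chars` takes the values: "" → "0" → "01" → "012" → "0123"

Answer: "0123"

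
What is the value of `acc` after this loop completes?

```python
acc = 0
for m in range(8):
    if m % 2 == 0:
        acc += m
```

Sum of even numbers 0 to 7
`acc` takes the values: 0 → 2 → 6 → 12

Answer: 12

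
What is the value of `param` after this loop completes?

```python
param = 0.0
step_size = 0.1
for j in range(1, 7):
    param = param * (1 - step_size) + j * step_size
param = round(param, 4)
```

Moving average with lr=0.1
`param` takes the values: 0.0 → 0.1 → 0.29 → 0.561 → 0.9049 → 1.31441 → 1.782969 → 1.783

Answer: 1.783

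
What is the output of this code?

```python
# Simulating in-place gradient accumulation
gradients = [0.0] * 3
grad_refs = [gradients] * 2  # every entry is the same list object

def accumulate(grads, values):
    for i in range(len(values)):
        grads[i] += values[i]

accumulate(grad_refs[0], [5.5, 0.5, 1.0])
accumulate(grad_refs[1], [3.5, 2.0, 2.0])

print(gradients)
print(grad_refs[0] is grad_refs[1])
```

Key concept: gradient accumulation aliasing.
Step by step:
`gradients = [0.0] * 3` → gradients = [0.0, 0.0, 0.0]
`grad_refs = [gradients] * 2` → grad_refs = [[0.0, 0.0, 0.0], [0.0, 0.0, 0.0]]
`accumulate(grad_refs[0], [5.5, 0.5, 1.0])` → gradients = [5.5, 0.5, 1.0]; grad_refs = [[5.5, 0.5, 1.0], [5.5, 0.5, 1.0]]
`accumulate(grad_refs[1], [3.5, 2.0, 2.0])` → gradients = [9.0, 2.5, 3.0]; grad_refs = [[9.0, 2.5, 3.0], [9.0, 2.5, 3.0]]
`print(gradients)` → prints [9.0, 2.5, 3.0]
`print(grad_refs[0] is grad_refs[1])` → prints True

Answer:
[9.0, 2.5, 3.0]
True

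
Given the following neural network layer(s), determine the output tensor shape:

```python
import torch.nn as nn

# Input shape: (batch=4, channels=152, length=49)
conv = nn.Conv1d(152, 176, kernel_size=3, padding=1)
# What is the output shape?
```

Input: (4, 152, 49) -> Output: (4, 176, 49)

Answer: (4, 176, 49)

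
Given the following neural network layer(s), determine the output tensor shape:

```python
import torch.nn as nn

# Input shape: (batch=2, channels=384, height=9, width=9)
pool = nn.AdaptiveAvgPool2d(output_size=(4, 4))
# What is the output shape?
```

Input: (2, 384, 9, 9) -> Output: (2, 384, 4, 4)

Answer: (2, 384, 4, 4)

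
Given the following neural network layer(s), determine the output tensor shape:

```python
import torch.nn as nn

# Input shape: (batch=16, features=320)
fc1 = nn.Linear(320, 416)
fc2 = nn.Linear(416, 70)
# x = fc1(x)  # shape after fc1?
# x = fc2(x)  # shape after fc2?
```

Input: (16, 320) -> after fc1: (16, 416) -> Output: (16, 70)

Answer: (16, 70)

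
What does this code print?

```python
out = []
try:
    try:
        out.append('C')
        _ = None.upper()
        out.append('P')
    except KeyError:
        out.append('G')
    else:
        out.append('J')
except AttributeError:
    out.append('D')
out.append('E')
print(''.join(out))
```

Execution trace: 'C' (try body) → 'D' (outer except AttributeError) → 'E' (after the try/except). Output: CDE

Answer: CDE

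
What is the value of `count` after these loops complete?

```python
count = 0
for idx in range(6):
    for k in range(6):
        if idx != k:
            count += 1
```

6² - 6 (exclude diagonal)
`count` takes the values: 0 → 1 → 2 → 3 → 4 → 5 → 6 → 7 → 8 → 9 → 10 → 11 → 12 → 13 → 14 → 15 → 16 → 17 → 18 → 19 → 20 → 21 → 22 → 23 → 24 → 25 → 26 → 27 → 28 → 29 → 30

Answer: 30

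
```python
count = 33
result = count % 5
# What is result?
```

Trace:
`count = 33` → count = 33
`result = count % 5` → result = 3
So result = 3

Answer: 3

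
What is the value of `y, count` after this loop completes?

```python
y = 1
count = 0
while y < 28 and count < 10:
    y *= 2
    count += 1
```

Double until >= 28 or 10 iterations
`y, count` takes the values: (1, 0) → (2, 0) → (2, 1) → (4, 1) → (4, 2) → (8, 2) → (8, 3) → (16, 3) → (16, 4) → (32, 4) → (32, 5)

Answer: 32, 5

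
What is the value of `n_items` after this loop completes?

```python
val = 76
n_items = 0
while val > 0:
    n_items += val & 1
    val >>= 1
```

Count set bits in 76 (binary: 0b1001100)
`n_items` takes the values: 0 → 1 → 2 → 3

Answer: 3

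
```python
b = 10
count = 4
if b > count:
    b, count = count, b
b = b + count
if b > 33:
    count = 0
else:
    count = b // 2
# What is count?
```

Trace:
`b = 10` → b = 10
`count = 4` → count = 4
`if b > count: ...` → b > count is True → b = 4; count = 10
`b = b + count` → b = 14
`if b > 33: ...` → b > 33 is False, take else branch → count = 7
So count = 7

Answer: 7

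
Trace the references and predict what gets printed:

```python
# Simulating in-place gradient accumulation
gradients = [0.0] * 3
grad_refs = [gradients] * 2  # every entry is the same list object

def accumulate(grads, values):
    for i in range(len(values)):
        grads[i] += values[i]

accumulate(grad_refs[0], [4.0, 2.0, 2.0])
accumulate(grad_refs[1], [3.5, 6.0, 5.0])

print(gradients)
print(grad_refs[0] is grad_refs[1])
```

Key concept: gradient accumulation aliasing.
Step by step:
`gradients = [0.0] * 3` → gradients = [0.0, 0.0, 0.0]
`grad_refs = [gradients] * 2` → grad_refs = [[0.0, 0.0, 0.0], [0.0, 0.0, 0.0]]
`accumulate(grad_refs[0], [4.0, 2.0, 2.0])` → gradients = [4.0, 2.0, 2.0]; grad_refs = [[4.0, 2.0, 2.0], [4.0, 2.0, 2.0]]
`accumulate(grad_refs[1], [3.5, 6.0, 5.0])` → gradients = [7.5, 8.0, 7.0]; grad_refs = [[7.5, 8.0, 7.0], [7.5, 8.0, 7.0]]
`print(gradients)` → prints [7.5, 8.0, 7.0]
`print(grad_refs[0] is grad_refs[1])` → prints True

Answer:
[7.5, 8.0, 7.0]
True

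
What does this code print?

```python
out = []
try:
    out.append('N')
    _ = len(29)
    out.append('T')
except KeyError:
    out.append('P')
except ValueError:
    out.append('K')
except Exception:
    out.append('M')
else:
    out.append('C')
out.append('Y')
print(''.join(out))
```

Execution trace: 'N' (try body) → 'M' (except Exception) → 'Y' (after the try/except). Output: NMY

Answer: NMY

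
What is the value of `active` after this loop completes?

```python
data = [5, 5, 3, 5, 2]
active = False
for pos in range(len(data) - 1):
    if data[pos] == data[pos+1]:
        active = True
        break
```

Check consecutive duplicates in [5, 5, 3, 5, 2]
`active` takes the values: False → True

Answer: True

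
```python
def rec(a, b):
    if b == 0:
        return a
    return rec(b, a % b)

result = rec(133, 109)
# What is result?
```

rec(133, 109) -> rec(109, 24) -> rec(24, 13) -> rec(13, 11) -> rec(11, 2) -> rec(2, 1) -> rec(1, 0) -> 1

Answer: 1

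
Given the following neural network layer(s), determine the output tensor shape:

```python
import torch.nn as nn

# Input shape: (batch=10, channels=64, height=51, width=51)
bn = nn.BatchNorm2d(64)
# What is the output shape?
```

Input: (10, 64, 51, 51) -> Output: (10, 64, 51, 51)

Answer: (10, 64, 51, 51)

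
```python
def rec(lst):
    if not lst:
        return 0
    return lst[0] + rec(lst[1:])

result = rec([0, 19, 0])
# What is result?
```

0 + 19 + 0 + 0 = 19

Answer: 19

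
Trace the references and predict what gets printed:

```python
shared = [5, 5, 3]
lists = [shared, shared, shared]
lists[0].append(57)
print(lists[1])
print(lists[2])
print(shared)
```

Key concept: list of same reference.
Step by step:
`shared = [5, 5, 3]` → shared = [5, 5, 3]
`lists = [shared, shared, shared]` → lists = [[5, 5, 3], [5, 5, 3], [5, 5, 3]]
`lists[0].append(57)` → shared = [5, 5, 3, 57]; lists = [[5, 5, 3, 57], [5, 5, 3, 57], [5, 5, 3, 57]]
`print(lists[1])` → prints [5, 5, 3, 57]
`print(lists[2])` → prints [5, 5, 3, 57]
`print(shared)` → prints [5, 5, 3, 57]

Answer:
[5, 5, 3, 57]
[5, 5, 3, 57]
[5, 5, 3, 57]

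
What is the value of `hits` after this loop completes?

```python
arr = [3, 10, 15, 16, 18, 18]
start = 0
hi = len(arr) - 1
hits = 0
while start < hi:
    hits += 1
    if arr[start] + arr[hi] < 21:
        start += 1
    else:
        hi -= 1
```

Steps to find pair summing to 21
`hits` takes the values: 0 → 1 → 2 → 3 → 4 → 5

Answer: 5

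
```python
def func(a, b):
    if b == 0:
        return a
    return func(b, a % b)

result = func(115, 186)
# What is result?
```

func(115, 186) -> func(186, 115) -> func(115, 71) -> func(71, 44) -> func(44, 27) -> func(27, 17) -> func(17, 10) -> func(10, 7) -> func(7, 3) -> func(3, 1) -> func(1, 0) -> 1

Answer: 1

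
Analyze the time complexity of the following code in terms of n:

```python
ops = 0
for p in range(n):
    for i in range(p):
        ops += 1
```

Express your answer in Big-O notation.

Each loop level contributes: n × n. Multiplying the contributions gives O(n^2).

Answer: O(n^2)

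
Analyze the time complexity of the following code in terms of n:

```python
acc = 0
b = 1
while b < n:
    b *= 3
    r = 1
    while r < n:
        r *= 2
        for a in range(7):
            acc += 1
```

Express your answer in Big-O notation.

Each loop level contributes: log n × log n × 1. Multiplying the contributions gives O(log² n).

Answer: O(log² n)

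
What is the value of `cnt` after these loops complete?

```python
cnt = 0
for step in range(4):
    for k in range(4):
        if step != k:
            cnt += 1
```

4² - 4 (exclude diagonal)
`cnt` takes the values: 0 → 1 → 2 → 3 → 4 → 5 → 6 → 7 → 8 → 9 → 10 → 11 → 12

Answer: 12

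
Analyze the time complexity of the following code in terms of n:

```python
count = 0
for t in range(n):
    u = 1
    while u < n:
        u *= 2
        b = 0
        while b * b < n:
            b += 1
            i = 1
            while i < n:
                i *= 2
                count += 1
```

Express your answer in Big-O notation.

Each loop level contributes: n × log n × √n × log n. Multiplying the contributions gives O(n√n log² n).

Answer: O(n√n log² n)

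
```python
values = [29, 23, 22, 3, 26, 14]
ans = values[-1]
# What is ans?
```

Trace:
`values = [29, 23, 22, 3, 26, 14]` → values = [29, 23, 22, 3, 26, 14]
`ans = values[-1]` → ans = 14
So ans = 14

Answer: 14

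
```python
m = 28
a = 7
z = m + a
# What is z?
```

Trace:
`m = 28` → m = 28
`a = 7` → a = 7
`z = m + a` → z = 35
So z = 35

Answer: 35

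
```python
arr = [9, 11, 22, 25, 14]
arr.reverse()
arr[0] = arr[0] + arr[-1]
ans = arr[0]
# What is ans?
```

Trace:
`arr = [9, 11, 22, 25, 14]` → arr = [9, 11, 22, 25, 14]
`arr.reverse()` → arr = [14, 25, 22, 11, 9]
`arr[0] = arr[0] + arr[-1]` → arr = [23, 25, 22, 11, 9]
`ans = arr[0]` → ans = 23
So ans = 23

Answer: 23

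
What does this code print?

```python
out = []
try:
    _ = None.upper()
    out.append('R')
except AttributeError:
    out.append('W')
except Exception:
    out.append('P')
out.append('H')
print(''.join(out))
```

Execution trace: 'W' (except AttributeError) → 'H' (after the try/except). Output: WH

Answer: WH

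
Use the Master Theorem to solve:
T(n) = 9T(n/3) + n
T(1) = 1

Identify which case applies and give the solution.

a=9, b=3, f(n)=n. log_3(9) = 2. Since c=1 < 2, Case 1 applies: T(n) = Θ(n^log_b(a)) = O(n^2).

Answer: O(n^2) - Case 1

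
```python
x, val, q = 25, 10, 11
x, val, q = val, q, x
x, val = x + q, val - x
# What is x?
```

Trace:
`x, val, q = 25, 10, 11` → x = 25; val = 10; q = 11
`x, val, q = val, q, x` → x = 10; val = 11; q = 25
`x, val = x + q, val - x` → x = 35; val = 1
So x = 35

Answer: 35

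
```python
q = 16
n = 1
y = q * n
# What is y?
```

Trace:
`q = 16` → q = 16
`n = 1` → n = 1
`y = q * n` → y = 16
So y = 16

Answer: 16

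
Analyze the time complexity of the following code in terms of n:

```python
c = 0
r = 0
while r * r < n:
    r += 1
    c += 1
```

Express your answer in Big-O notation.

Each loop level contributes: √n. Multiplying the contributions gives O(√n).

Answer: O(√n)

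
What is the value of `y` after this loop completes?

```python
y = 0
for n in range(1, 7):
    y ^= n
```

XOR of 1 to 6
`y` takes the values: 0 → 1 → 3 → 0 → 4 → 1 → 7

Answer: 7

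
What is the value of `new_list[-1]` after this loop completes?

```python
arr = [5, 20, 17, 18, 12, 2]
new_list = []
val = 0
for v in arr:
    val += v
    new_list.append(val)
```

Cumulative sum ends at 74
`new_list` takes the values: [] → [5] → [5, 25] → [5, 25, 42] → [5, 25, 42, 60] → [5, 25, 42, 60, 72] → [5, 25, 42, 60, 72, 74]
So `new_list[-1]` = 74

Answer: 74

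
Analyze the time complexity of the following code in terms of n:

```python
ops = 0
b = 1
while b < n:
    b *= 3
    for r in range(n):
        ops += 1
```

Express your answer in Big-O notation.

Each loop level contributes: log n × n. Multiplying the contributions gives O(n log n).

Answer: O(n log n)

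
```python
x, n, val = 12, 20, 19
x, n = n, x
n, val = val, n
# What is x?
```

Trace:
`x, n, val = 12, 20, 19` → x = 12; n = 20; val = 19
`x, n = n, x` → x = 20; n = 12
`n, val = val, n` → n = 19; val = 12
So x = 20

Answer: 20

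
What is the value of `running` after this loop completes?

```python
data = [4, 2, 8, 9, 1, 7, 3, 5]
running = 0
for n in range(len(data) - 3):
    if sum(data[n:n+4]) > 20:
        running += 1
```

Count windows with sum > 20
`running` takes the values: 0 → 1 → 2

Answer: 2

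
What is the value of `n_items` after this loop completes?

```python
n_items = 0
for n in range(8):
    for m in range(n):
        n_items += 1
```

Triangle number: 0+1+2+...+7
`n_items` takes the values: 0 → 1 → 2 → 3 → 4 → 5 → 6 → 7 → 8 → 9 → 10 → 11 → 12 → 13 → 14 → 15 → 16 → 17 → 18 → 19 → 20 → 21 → 22 → 23 → 24 → 25 → 26 → 27 → 28

Answer: 28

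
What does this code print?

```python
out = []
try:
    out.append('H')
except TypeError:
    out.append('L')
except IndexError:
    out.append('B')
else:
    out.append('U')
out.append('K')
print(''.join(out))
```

Execution trace: 'H' (try body, no exception) → 'U' (else) → 'K' (after the try/except). Output: HUK

Answer: HUK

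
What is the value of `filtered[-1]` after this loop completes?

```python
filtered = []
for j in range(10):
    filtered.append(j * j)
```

Last element of squares 0 to 9
`filtered` takes the values: [] → [0] → [0, 1] → [0, 1, 4] → [0, 1, 4, 9] → [0, 1, 4, 9, 16] → [0, 1, 4, 9, 16, 25] → [0, 1, 4, 9, 16, 25, 36] → [0, 1, 4, 9, 16, 25, 36, 49] → [0, 1, 4, 9, 16, 25, 36, 49, 64] → [0, 1, 4, 9, 16, 25, 36, 49, 64, 81]
So `filtered[-1]` = 81

Answer: 81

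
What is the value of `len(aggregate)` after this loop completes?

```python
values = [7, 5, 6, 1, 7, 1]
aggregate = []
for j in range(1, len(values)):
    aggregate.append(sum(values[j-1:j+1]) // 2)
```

Number of 2-element averages
`aggregate` takes the values: [] → [6] → [6, 5] → [6, 5, 3] → [6, 5, 3, 4] → [6, 5, 3, 4, 4]
So `len(aggregate)` = 5

Answer: 5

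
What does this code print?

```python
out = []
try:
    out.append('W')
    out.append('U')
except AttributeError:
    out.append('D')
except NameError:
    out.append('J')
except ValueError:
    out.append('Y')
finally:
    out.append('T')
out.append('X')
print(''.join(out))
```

Execution trace: 'W' (try body) → 'U' (try body, no exception) → 'T' (finally) → 'X' (after the try/except). Output: WUTX

Answer: WUTX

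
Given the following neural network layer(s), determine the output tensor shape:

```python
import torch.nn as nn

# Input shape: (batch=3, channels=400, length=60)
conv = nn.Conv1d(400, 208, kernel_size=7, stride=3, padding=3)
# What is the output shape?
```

Input: (3, 400, 60) -> Output: (3, 208, 20)

Answer: (3, 208, 20)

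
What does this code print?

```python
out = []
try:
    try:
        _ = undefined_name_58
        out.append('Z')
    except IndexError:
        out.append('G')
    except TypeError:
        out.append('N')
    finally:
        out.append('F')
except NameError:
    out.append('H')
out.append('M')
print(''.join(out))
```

Execution trace: 'F' (inner finally) → 'H' (outer except NameError) → 'M' (after the try/except). Output: FHM

Answer: FHM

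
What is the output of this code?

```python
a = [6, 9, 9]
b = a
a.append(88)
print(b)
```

Key concept: basic list aliasing.
Step by step:
`a = [6, 9, 9]` → a = [6, 9, 9]
`b = a` → b = [6, 9, 9] (same object as a)
`a.append(88)` → a = [6, 9, 9, 88] (same object as b); b = [6, 9, 9, 88] (same object as a)
`print(b)` → prints [6, 9, 9, 88]

Answer: [6, 9, 9, 88]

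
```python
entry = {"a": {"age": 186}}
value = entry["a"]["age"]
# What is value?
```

Trace:
`entry = {"a": {"age": 186}}` → entry = {'a': {'age': 186}}
`value = entry["a"]["age"]` → value = 186
So value = 186

Answer: 186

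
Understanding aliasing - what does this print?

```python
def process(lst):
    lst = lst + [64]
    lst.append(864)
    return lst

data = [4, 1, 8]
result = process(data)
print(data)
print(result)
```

Key concept: rebinding parameter vs mutation.
Step by step:
`data = [4, 1, 8]` → data = [4, 1, 8]
`result = process(data)` → result = [4, 1, 8, 64, 864]
`print(data)` → prints [4, 1, 8]
`print(result)` → prints [4, 1, 8, 64, 864]

Answer:
[4, 1, 8]
[4, 1, 8, 64, 864]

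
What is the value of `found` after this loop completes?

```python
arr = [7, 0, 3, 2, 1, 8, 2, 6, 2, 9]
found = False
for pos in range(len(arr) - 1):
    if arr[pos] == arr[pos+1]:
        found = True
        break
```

Check consecutive duplicates in [7, 0, 3, 2, 1, 8, 2, 6, 2, 9]
`found` takes the values: False

Answer: False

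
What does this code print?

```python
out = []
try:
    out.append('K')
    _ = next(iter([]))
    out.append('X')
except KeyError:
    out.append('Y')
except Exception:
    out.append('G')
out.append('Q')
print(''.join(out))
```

Execution trace: 'K' (try body) → 'G' (except Exception) → 'Q' (after the try/except). Output: KGQ

Answer: KGQ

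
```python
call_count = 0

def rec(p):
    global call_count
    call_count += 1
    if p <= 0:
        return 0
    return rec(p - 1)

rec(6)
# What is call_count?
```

Linear recursion stepping by 1: 7 calls from p=6 down to ≤0.

Answer: 7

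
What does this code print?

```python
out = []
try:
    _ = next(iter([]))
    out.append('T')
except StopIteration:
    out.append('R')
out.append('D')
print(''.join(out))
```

Execution trace: 'R' (except StopIteration) → 'D' (after the try/except). Output: RD

Answer: RD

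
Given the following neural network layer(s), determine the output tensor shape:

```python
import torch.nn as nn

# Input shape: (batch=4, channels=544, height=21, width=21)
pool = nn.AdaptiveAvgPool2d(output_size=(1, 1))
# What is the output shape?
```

Input: (4, 544, 21, 21) -> Output: (4, 544, 1, 1)

Answer: (4, 544, 1, 1)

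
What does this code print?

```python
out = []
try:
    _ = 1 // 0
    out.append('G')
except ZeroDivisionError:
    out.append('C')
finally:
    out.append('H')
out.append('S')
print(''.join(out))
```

Execution trace: 'C' (except ZeroDivisionError) → 'H' (finally) → 'S' (after the try/except). Output: CHS

Answer: CHS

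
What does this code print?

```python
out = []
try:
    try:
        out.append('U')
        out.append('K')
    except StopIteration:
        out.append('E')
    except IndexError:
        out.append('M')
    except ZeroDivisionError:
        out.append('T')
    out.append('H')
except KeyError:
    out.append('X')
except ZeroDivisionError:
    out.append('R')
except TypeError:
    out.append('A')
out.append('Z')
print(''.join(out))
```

Execution trace: 'U' (inner try body) → 'K' (inner try body, no exception) → 'H' (try body, no exception) → 'Z' (after the try/except). Output: UKHZ

Answer: UKHZ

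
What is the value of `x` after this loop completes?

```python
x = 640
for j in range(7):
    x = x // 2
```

Halve 7 times: 640 // 2^7 = 5
`x` takes the values: 640 → 320 → 160 → 80 → 40 → 20 → 10 → 5

Answer: 5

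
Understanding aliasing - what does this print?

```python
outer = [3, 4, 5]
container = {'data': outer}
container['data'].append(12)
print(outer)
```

Key concept: dict holds reference to list.
Step by step:
`outer = [3, 4, 5]` → outer = [3, 4, 5]
`container = {'data': outer}` → container = {'data': [3, 4, 5]}
`container['data'].append(12)` → outer = [3, 4, 5, 12]; container = {'data': [3, 4, 5, 12]}
`print(outer)` → prints [3, 4, 5, 12]

Answer: [3, 4, 5, 12]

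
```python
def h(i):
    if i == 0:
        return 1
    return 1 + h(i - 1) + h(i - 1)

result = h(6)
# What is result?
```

h(i) = 1 + 2·h(i-1), h(0)=1. Closed form: (1+1)·2^6 - 1 = 127.

Answer: 127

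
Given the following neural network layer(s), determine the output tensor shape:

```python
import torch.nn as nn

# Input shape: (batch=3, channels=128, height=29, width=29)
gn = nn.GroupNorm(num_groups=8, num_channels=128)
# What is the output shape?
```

Input: (3, 128, 29, 29) -> Output: (3, 128, 29, 29)

Answer: (3, 128, 29, 29)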